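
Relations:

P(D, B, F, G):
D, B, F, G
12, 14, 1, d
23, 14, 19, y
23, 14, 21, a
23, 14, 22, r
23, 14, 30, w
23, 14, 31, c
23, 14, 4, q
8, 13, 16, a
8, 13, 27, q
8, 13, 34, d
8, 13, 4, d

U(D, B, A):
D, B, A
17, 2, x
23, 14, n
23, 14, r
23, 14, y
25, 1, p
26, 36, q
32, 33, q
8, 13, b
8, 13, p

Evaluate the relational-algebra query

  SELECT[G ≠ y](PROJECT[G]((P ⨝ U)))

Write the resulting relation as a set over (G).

P ⋈ U (natural join on D, B): {(23, 14, 19, y, n), (23, 14, 19, y, r), (23, 14, 19, y, y), (23, 14, 21, a, n), (23, 14, 21, a, r), (23, 14, 21, a, y), (23, 14, 22, r, n), (23, 14, 22, r, r), (23, 14, 22, r, y), (23, 14, 30, w, n), (23, 14, 30, w, r), (23, 14, 30, w, y), (23, 14, 31, c, n), (23, 14, 31, c, r), (23, 14, 31, c, y), (23, 14, 4, q, n), (23, 14, 4, q, r), (23, 14, 4, q, y), (8, 13, 16, a, b), (8, 13, 16, a, p), (8, 13, 27, q, b), (8, 13, 27, q, p), (8, 13, 34, d, b), (8, 13, 34, d, p), (8, 13, 4, d, b), (8, 13, 4, d, p)}
π[G]: project onto (G) (19 duplicate(s) eliminated) → {a, c, d, q, r, w, y}
Apply σ_{G ≠ y}; surviving tuples: {a, c, d, q, r, w}

{a, c, d, q, r, w}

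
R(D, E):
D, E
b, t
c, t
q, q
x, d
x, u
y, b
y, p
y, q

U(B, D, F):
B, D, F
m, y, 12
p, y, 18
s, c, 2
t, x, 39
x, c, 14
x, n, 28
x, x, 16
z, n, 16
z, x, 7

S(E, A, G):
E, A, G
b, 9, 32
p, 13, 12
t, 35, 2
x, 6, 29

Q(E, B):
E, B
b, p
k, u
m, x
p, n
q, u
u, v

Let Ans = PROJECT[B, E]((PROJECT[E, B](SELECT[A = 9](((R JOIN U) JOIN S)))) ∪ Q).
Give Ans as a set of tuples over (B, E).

Joining R and U on D yields {(c, t, s, 2), (c, t, x, 14), (x, d, t, 39), (x, d, x, 16), (x, d, z, 7), (x, u, t, 39), (x, u, x, 16), (x, u, z, 7), (y, b, m, 12), (y, b, p, 18), (y, p, m, 12), (y, p, p, 18), (y, q, m, 12), (y, q, p, 18)}.
Joining (R JOIN U) and S on E yields {(c, t, s, 2, 35, 2), (c, t, x, 14, 35, 2), (y, b, m, 12, 9, 32), (y, b, p, 18, 9, 32), (y, p, m, 12, 13, 12), (y, p, p, 18, 13, 12)}.
Filtering on A = 9 leaves {(y, b, m, 12, 9, 32), (y, b, p, 18, 9, 32)}.
π_{E, B} gives {(b, m), (b, p)}.
Set union of the two operands is {(b, m), (b, p), (k, u), (m, x), (p, n), (q, u), (u, v)}.
π_{B, E} gives {(m, b), (n, p), (p, b), (u, k), (u, q), (v, u), (x, m)}.

{(m, b), (n, p), (p, b), (u, k), (u, q), (v, u), (x, m)}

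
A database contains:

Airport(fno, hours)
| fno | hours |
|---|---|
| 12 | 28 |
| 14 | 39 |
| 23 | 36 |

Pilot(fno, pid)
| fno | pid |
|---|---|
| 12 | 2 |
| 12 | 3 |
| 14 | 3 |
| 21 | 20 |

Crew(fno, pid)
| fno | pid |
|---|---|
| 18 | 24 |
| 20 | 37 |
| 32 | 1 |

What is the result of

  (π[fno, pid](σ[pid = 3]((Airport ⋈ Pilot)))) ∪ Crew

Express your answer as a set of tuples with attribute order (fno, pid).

Natural join on fno: {(12, 28, 2), (12, 28, 3), (14, 39, 3)}
σ[pid = 3]: keep tuples satisfying pid = 3 → {(12, 28, 3), (14, 39, 3)}
Keep only column(s) fno, pid: {(12, 3), (14, 3)}
Set union of the two operands is {(12, 3), (14, 3), (18, 24), (20, 37), (32, 1)}.

{(12, 3), (14, 3), (18, 24), (20, 37), (32, 1)}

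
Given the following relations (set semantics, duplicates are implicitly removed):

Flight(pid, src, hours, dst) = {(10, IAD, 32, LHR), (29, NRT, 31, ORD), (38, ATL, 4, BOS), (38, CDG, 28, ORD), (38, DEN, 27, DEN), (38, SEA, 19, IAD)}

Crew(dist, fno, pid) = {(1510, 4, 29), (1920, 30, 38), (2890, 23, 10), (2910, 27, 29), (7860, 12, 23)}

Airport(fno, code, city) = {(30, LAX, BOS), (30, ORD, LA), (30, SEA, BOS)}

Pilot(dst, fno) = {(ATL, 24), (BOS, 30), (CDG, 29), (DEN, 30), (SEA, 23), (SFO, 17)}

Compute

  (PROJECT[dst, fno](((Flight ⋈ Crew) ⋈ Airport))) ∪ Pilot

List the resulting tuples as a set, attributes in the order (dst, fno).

Flight ⋈ Crew (natural join on pid): {(10, IAD, 32, LHR, 2890, 23), (29, NRT, 31, ORD, 1510, 4), (29, NRT, 31, ORD, 2910, 27), (38, ATL, 4, BOS, 1920, 30), (38, CDG, 28, ORD, 1920, 30), (38, DEN, 27, DEN, 1920, 30), (38, SEA, 19, IAD, 1920, 30)}
(Flight ⋈ Crew) ⋈ Airport (natural join on fno): {(38, ATL, 4, BOS, 1920, 30, LAX, BOS), (38, ATL, 4, BOS, 1920, 30, ORD, LA), (38, ATL, 4, BOS, 1920, 30, SEA, BOS), (38, CDG, 28, ORD, 1920, 30, LAX, BOS), (38, CDG, 28, ORD, 1920, 30, ORD, LA), (38, CDG, 28, ORD, 1920, 30, SEA, BOS), (38, DEN, 27, DEN, 1920, 30, LAX, BOS), (38, DEN, 27, DEN, 1920, 30, ORD, LA), (38, DEN, 27, DEN, 1920, 30, SEA, BOS), (38, SEA, 19, IAD, 1920, 30, LAX, BOS), (38, SEA, 19, IAD, 1920, 30, ORD, LA), (38, SEA, 19, IAD, 1920, 30, SEA, BOS)}
π_{dst, fno} gives {(BOS, 30), (DEN, 30), (IAD, 30), (ORD, 30)} (8 duplicate(s) eliminated).
Set union of the two operands is {(ATL, 24), (BOS, 30), (CDG, 29), (DEN, 30), (IAD, 30), (ORD, 30), (SEA, 23), (SFO, 17)}.

{(ATL, 24), (BOS, 30), (CDG, 29), (DEN, 30), (IAD, 30), (ORD, 30), (SEA, 23), (SFO, 17)}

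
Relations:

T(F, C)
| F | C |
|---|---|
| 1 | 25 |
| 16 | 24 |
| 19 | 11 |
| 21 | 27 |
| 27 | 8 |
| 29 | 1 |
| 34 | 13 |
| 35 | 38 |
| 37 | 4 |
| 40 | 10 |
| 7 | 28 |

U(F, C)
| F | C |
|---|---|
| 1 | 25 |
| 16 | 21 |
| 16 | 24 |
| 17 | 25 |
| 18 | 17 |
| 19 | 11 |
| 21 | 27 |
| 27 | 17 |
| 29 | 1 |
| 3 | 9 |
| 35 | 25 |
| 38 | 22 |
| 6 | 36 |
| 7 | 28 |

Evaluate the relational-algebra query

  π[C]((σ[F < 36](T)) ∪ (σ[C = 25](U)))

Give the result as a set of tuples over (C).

Apply σ_{F < 36}; surviving tuples: {(1, 25), (16, 24), (19, 11), (21, 27), (27, 8), (29, 1), (34, 13), (35, 38), (7, 28)}
Apply σ_{C = 25}; surviving tuples: {(1, 25), (17, 25), (35, 25)}
Taking the union: {(1, 25), (16, 24), (17, 25), (19, 11), (21, 27), (27, 8), (29, 1), (34, 13), (35, 25), (35, 38), (7, 28)}
π[C]: project onto (C) (2 duplicate(s) eliminated) → {1, 11, 13, 24, 25, 27, 28, 38, 8}

{1, 11, 13, 24, 25, 27, 28, 38, 8}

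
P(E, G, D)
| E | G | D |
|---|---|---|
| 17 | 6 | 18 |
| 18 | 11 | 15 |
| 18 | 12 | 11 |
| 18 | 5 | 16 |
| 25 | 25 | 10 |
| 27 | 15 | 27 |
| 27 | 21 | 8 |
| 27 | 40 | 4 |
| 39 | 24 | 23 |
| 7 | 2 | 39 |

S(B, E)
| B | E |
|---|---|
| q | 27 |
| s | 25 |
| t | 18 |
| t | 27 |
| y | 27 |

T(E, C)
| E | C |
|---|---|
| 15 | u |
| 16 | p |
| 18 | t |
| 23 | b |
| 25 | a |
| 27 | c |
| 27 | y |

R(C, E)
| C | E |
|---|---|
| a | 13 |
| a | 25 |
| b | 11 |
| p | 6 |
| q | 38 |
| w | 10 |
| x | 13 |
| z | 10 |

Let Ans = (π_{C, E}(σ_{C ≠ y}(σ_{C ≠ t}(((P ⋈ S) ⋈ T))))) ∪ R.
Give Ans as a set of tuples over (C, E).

{(a, 13), (a, 25), (b, 11), (c, 27), (p, 6), (q, 38), (w, 10), (x, 13), (z, 10)}

Joining P and S on E yields {(18, 11, 15, t), (18, 12, 11, t), (18, 5, 16, t), (25, 25, 10, s), (27, 15, 27, q), (27, 15, 27, t), (27, 15, 27, y), (27, 21, 8, q), (27, 21, 8, t), (27, 21, 8, y), (27, 40, 4, q), (27, 40, 4, t), (27, 40, 4, y)}.
Joining (P ⋈ S) and T on E yields {(18, 11, 15, t, t), (18, 12, 11, t, t), (18, 5, 16, t, t), (25, 25, 10, s, a), (27, 15, 27, q, c), (27, 15, 27, q, y), (27, 15, 27, t, c), (27, 15, 27, t, y), (27, 15, 27, y, c), (27, 15, 27, y, y), (27, 21, 8, q, c), (27, 21, 8, q, y), (27, 21, 8, t, c), (27, 21, 8, t, y), (27, 21, 8, y, c), (27, 21, 8, y, y), (27, 40, 4, q, c), (27, 40, 4, q, y), (27, 40, 4, t, c), (27, 40, 4, t, y), (27, 40, 4, y, c), (27, 40, 4, y, y)}.
Filtering on C ≠ t leaves {(25, 25, 10, s, a), (27, 15, 27, q, c), (27, 15, 27, q, y), (27, 15, 27, t, c), (27, 15, 27, t, y), (27, 15, 27, y, c), (27, 15, 27, y, y), (27, 21, 8, q, c), (27, 21, 8, q, y), (27, 21, 8, t, c), (27, 21, 8, t, y), (27, 21, 8, y, c), (27, 21, 8, y, y), (27, 40, 4, q, c), (27, 40, 4, q, y), (27, 40, 4, t, c), (27, 40, 4, t, y), (27, 40, 4, y, c), (27, 40, 4, y, y)}.
Filtering on C ≠ y leaves {(25, 25, 10, s, a), (27, 15, 27, q, c), (27, 15, 27, t, c), (27, 15, 27, y, c), (27, 21, 8, q, c), (27, 21, 8, t, c), (27, 21, 8, y, c), (27, 40, 4, q, c), (27, 40, 4, t, c), (27, 40, 4, y, c)}.
Keep only column(s) C, E (8 duplicate(s) eliminated): {(a, 25), (c, 27)}
Union: {(a, 25), (c, 27)} with {(a, 13), (a, 25), (b, 11), (p, 6), (q, 38), (w, 10), (x, 13), (z, 10)} → {(a, 13), (a, 25), (b, 11), (c, 27), (p, 6), (q, 38), (w, 10), (x, 13), (z, 10)}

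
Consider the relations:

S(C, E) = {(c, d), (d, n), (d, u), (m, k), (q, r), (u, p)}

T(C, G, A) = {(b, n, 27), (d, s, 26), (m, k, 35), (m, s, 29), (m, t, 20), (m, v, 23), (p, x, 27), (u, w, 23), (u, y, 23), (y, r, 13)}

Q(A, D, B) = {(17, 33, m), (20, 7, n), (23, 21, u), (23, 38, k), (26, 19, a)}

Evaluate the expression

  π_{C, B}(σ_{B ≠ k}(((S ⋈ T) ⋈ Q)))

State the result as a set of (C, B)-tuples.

{(d, a), (m, n), (m, u), (u, u)}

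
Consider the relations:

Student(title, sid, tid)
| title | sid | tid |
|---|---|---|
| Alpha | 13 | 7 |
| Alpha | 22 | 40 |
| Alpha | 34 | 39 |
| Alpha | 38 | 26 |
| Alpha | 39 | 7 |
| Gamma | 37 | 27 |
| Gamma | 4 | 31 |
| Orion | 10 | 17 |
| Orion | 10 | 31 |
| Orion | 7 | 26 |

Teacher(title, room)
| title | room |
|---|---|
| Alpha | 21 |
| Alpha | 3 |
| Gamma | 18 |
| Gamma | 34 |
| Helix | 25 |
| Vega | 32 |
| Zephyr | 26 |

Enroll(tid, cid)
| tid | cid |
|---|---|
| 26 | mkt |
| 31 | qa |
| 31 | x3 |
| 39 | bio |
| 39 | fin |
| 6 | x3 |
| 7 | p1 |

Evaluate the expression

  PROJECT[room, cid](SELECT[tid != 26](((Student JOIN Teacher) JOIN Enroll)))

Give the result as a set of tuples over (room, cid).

Joining Student and Teacher on title yields {(Alpha, 13, 7, 21), (Alpha, 13, 7, 3), (Alpha, 22, 40, 21), (Alpha, 22, 40, 3), (Alpha, 34, 39, 21), (Alpha, 34, 39, 3), (Alpha, 38, 26, 21), (Alpha, 38, 26, 3), (Alpha, 39, 7, 21), (Alpha, 39, 7, 3), (Gamma, 37, 27, 18), (Gamma, 37, 27, 34), (Gamma, 4, 31, 18), (Gamma, 4, 31, 34)}.
Joining (Student JOIN Teacher) and Enroll on tid yields {(Alpha, 13, 7, 21, p1), (Alpha, 13, 7, 3, p1), (Alpha, 34, 39, 21, bio), (Alpha, 34, 39, 21, fin), (Alpha, 34, 39, 3, bio), (Alpha, 34, 39, 3, fin), (Alpha, 38, 26, 21, mkt), (Alpha, 38, 26, 3, mkt), (Alpha, 39, 7, 21, p1), (Alpha, 39, 7, 3, p1), (Gamma, 4, 31, 18, qa), (Gamma, 4, 31, 18, x3), (Gamma, 4, 31, 34, qa), (Gamma, 4, 31, 34, x3)}.
Selection tid != 26: {(Alpha, 13, 7, 21, p1), (Alpha, 13, 7, 3, p1), (Alpha, 34, 39, 21, bio), (Alpha, 34, 39, 21, fin), (Alpha, 34, 39, 3, bio), (Alpha, 34, 39, 3, fin), (Alpha, 39, 7, 21, p1), (Alpha, 39, 7, 3, p1), (Gamma, 4, 31, 18, qa), (Gamma, 4, 31, 18, x3), (Gamma, 4, 31, 34, qa), (Gamma, 4, 31, 34, x3)}
Projecting to room, cid (2 duplicate(s) eliminated): {(18, qa), (18, x3), (21, bio), (21, fin), (21, p1), (3, bio), (3, fin), (3, p1), (34, qa), (34, x3)}

{(18, qa), (18, x3), (21, bio), (21, fin), (21, p1), (3, bio), (3, fin), (3, p1), (34, qa), (34, x3)}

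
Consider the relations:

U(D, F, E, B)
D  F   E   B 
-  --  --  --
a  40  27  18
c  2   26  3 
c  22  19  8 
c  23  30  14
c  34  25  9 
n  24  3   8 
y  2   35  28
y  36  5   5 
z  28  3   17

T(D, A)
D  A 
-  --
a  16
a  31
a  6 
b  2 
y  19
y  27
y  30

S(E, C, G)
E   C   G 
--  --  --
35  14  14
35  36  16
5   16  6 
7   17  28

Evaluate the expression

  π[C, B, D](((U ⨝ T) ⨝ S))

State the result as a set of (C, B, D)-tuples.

Joining U and T on D yields {(a, 40, 27, 18, 16), (a, 40, 27, 18, 31), (a, 40, 27, 18, 6), (y, 2, 35, 28, 19), (y, 2, 35, 28, 27), (y, 2, 35, 28, 30), (y, 36, 5, 5, 19), (y, 36, 5, 5, 27), (y, 36, 5, 5, 30)}.
Joining (U ⨝ T) and S on E yields {(y, 2, 35, 28, 19, 14, 14), (y, 2, 35, 28, 19, 36, 16), (y, 2, 35, 28, 27, 14, 14), (y, 2, 35, 28, 27, 36, 16), (y, 2, 35, 28, 30, 14, 14), (y, 2, 35, 28, 30, 36, 16), (y, 36, 5, 5, 19, 16, 6), (y, 36, 5, 5, 27, 16, 6), (y, 36, 5, 5, 30, 16, 6)}.
π[C, B, D]: project onto (C, B, D) (6 duplicate(s) eliminated) → {(14, 28, y), (16, 5, y), (36, 28, y)}

{(14, 28, y), (16, 5, y), (36, 28, y)}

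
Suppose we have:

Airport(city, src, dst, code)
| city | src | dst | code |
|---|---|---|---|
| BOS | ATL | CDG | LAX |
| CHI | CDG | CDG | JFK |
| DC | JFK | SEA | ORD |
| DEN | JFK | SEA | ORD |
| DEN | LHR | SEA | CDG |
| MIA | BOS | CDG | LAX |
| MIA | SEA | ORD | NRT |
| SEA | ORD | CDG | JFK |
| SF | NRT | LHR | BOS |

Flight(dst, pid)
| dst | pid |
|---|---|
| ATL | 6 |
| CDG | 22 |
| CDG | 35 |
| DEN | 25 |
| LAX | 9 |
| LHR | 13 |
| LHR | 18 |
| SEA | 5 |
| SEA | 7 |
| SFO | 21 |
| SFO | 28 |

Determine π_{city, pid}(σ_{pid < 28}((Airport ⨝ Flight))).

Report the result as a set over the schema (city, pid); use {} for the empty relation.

{(BOS, 22), (CHI, 22), (DC, 5), (DC, 7), (DEN, 5), (DEN, 7), (MIA, 22), (SEA, 22), (SF, 13), (SF, 18)}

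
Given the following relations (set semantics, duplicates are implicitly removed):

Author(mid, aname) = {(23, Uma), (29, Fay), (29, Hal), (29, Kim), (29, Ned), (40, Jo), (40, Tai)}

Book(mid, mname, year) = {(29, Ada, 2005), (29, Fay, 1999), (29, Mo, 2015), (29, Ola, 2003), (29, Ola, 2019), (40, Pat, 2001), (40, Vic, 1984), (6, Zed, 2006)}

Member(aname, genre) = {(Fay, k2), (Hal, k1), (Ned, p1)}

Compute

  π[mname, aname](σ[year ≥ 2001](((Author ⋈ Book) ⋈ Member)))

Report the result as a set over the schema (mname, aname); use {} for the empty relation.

Author ⋈ Book (natural join on mid): {(29, Fay, Ada, 2005), (29, Fay, Fay, 1999), (29, Fay, Mo, 2015), (29, Fay, Ola, 2003), (29, Fay, Ola, 2019), (29, Hal, Ada, 2005), (29, Hal, Fay, 1999), (29, Hal, Mo, 2015), (29, Hal, Ola, 2003), (29, Hal, Ola, 2019), (29, Kim, Ada, 2005), (29, Kim, Fay, 1999), (29, Kim, Mo, 2015), (29, Kim, Ola, 2003), (29, Kim, Ola, 2019), (29, Ned, Ada, 2005), (29, Ned, Fay, 1999), (29, Ned, Mo, 2015), (29, Ned, Ola, 2003), (29, Ned, Ola, 2019), (40, Jo, Pat, 2001), (40, Jo, Vic, 1984), (40, Tai, Pat, 2001), (40, Tai, Vic, 1984)}
(Author ⋈ Book) ⋈ Member (natural join on aname): {(29, Fay, Ada, 2005, k2), (29, Fay, Fay, 1999, k2), (29, Fay, Mo, 2015, k2), (29, Fay, Ola, 2003, k2), (29, Fay, Ola, 2019, k2), (29, Hal, Ada, 2005, k1), (29, Hal, Fay, 1999, k1), (29, Hal, Mo, 2015, k1), (29, Hal, Ola, 2003, k1), (29, Hal, Ola, 2019, k1), (29, Ned, Ada, 2005, p1), (29, Ned, Fay, 1999, p1), (29, Ned, Mo, 2015, p1), (29, Ned, Ola, 2003, p1), (29, Ned, Ola, 2019, p1)}
Selection year ≥ 2001: {(29, Fay, Ada, 2005, k2), (29, Fay, Mo, 2015, k2), (29, Fay, Ola, 2003, k2), (29, Fay, Ola, 2019, k2), (29, Hal, Ada, 2005, k1), (29, Hal, Mo, 2015, k1), (29, Hal, Ola, 2003, k1), (29, Hal, Ola, 2019, k1), (29, Ned, Ada, 2005, p1), (29, Ned, Mo, 2015, p1), (29, Ned, Ola, 2003, p1), (29, Ned, Ola, 2019, p1)}
π[mname, aname]: project onto (mname, aname) (3 duplicate(s) eliminated) → {(Ada, Fay), (Ada, Hal), (Ada, Ned), (Mo, Fay), (Mo, Hal), (Mo, Ned), (Ola, Fay), (Ola, Hal), (Ola, Ned)}

{(Ada, Fay), (Ada, Hal), (Ada, Ned), (Mo, Fay), (Mo, Hal), (Mo, Ned), (Ola, Fay), (Ola, Hal), (Ola, Ned)}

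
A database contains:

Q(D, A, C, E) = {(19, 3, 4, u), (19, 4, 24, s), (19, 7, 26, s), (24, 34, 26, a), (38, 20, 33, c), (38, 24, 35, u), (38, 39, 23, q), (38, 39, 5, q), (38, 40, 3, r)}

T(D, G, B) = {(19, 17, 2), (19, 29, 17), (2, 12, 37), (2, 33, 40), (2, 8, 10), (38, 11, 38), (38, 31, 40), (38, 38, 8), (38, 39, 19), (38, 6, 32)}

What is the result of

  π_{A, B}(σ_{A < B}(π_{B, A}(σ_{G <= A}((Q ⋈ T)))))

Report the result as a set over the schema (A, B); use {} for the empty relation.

Natural join on D: {(19, 3, 4, u, 17, 2), (19, 3, 4, u, 29, 17), (19, 4, 24, s, 17, 2), (19, 4, 24, s, 29, 17), (19, 7, 26, s, 17, 2), (19, 7, 26, s, 29, 17), (38, 20, 33, c, 11, 38), (38, 20, 33, c, 31, 40), (38, 20, 33, c, 38, 8), (38, 20, 33, c, 39, 19), (38, 20, 33, c, 6, 32), (38, 24, 35, u, 11, 38), (38, 24, 35, u, 31, 40), (38, 24, 35, u, 38, 8), (38, 24, 35, u, 39, 19), (38, 24, 35, u, 6, 32), (38, 39, 23, q, 11, 38), (38, 39, 23, q, 31, 40), (38, 39, 23, q, 38, 8), (38, 39, 23, q, 39, 19), (38, 39, 23, q, 6, 32), (38, 39, 5, q, 11, 38), (38, 39, 5, q, 31, 40), (38, 39, 5, q, 38, 8), (38, 39, 5, q, 39, 19), (38, 39, 5, q, 6, 32), (38, 40, 3, r, 11, 38), (38, 40, 3, r, 31, 40), (38, 40, 3, r, 38, 8), (38, 40, 3, r, 39, 19), (38, 40, 3, r, 6, 32)}
Apply σ_{G <= A}; surviving tuples: {(38, 20, 33, c, 11, 38), (38, 20, 33, c, 6, 32), (38, 24, 35, u, 11, 38), (38, 24, 35, u, 6, 32), (38, 39, 23, q, 11, 38), (38, 39, 23, q, 31, 40), (38, 39, 23, q, 38, 8), (38, 39, 23, q, 39, 19), (38, 39, 23, q, 6, 32), (38, 39, 5, q, 11, 38), (38, 39, 5, q, 31, 40), (38, 39, 5, q, 38, 8), (38, 39, 5, q, 39, 19), (38, 39, 5, q, 6, 32), (38, 40, 3, r, 11, 38), (38, 40, 3, r, 31, 40), (38, 40, 3, r, 38, 8), (38, 40, 3, r, 39, 19), (38, 40, 3, r, 6, 32)}
Projecting to B, A (5 duplicate(s) eliminated): {(19, 39), (19, 40), (32, 20), (32, 24), (32, 39), (32, 40), (38, 20), (38, 24), (38, 39), (38, 40), (40, 39), (40, 40), (8, 39), (8, 40)}
Apply σ_{A < B}; surviving tuples: {(32, 20), (32, 24), (38, 20), (38, 24), (40, 39)}
Projecting to A, B: {(20, 32), (20, 38), (24, 32), (24, 38), (39, 40)}

{(20, 32), (20, 38), (24, 32), (24, 38), (39, 40)}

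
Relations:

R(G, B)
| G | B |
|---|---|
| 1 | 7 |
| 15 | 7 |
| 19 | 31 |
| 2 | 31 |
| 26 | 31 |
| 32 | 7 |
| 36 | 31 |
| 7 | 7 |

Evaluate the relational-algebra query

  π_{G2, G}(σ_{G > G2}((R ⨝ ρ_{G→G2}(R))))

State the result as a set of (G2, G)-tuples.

{(1, 15), (1, 32), (1, 7), (15, 32), (19, 26), (19, 36), (2, 19), (2, 26), (2, 36), (26, 36), (7, 15), (7, 32)}

ρ[G→G2]: schema becomes (G2, B); tuples unchanged.
Natural join on B: {(1, 7, 1), (1, 7, 15), (1, 7, 32), (1, 7, 7), (15, 7, 1), (15, 7, 15), (15, 7, 32), (15, 7, 7), (19, 31, 19), (19, 31, 2), (19, 31, 26), (19, 31, 36), (2, 31, 19), (2, 31, 2), (2, 31, 26), (2, 31, 36), (26, 31, 19), (26, 31, 2), (26, 31, 26), (26, 31, 36), (32, 7, 1), (32, 7, 15), (32, 7, 32), (32, 7, 7), (36, 31, 19), (36, 31, 2), (36, 31, 26), (36, 31, 36), (7, 7, 1), (7, 7, 15), (7, 7, 32), (7, 7, 7)}
σ[G > G2]: keep tuples satisfying G > G2 → {(15, 7, 1), (15, 7, 7), (19, 31, 2), (26, 31, 19), (26, 31, 2), (32, 7, 1), (32, 7, 15), (32, 7, 7), (36, 31, 19), (36, 31, 2), (36, 31, 26), (7, 7, 1)}
π[G2, G]: project onto (G2, G) → {(1, 15), (1, 32), (1, 7), (15, 32), (19, 26), (19, 36), (2, 19), (2, 26), (2, 36), (26, 36), (7, 15), (7, 32)}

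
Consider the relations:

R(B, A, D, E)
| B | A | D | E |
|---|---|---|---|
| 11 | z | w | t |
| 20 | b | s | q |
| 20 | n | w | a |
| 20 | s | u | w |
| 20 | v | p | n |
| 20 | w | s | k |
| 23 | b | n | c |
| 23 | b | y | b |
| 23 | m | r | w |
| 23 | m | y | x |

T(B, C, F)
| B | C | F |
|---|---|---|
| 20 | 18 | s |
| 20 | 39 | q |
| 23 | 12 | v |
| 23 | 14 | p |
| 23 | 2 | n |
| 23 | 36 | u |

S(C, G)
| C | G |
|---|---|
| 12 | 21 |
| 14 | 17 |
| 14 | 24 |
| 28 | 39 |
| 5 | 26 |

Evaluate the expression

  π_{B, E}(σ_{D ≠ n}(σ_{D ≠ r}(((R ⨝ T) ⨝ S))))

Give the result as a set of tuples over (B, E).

Natural join on B: {(20, b, s, q, 18, s), (20, b, s, q, 39, q), (20, n, w, a, 18, s), (20, n, w, a, 39, q), (20, s, u, w, 18, s), (20, s, u, w, 39, q), (20, v, p, n, 18, s), (20, v, p, n, 39, q), (20, w, s, k, 18, s), (20, w, s, k, 39, q), (23, b, n, c, 12, v), (23, b, n, c, 14, p), (23, b, n, c, 2, n), (23, b, n, c, 36, u), (23, b, y, b, 12, v), (23, b, y, b, 14, p), (23, b, y, b, 2, n), (23, b, y, b, 36, u), (23, m, r, w, 12, v), (23, m, r, w, 14, p), (23, m, r, w, 2, n), (23, m, r, w, 36, u), (23, m, y, x, 12, v), (23, m, y, x, 14, p), (23, m, y, x, 2, n), (23, m, y, x, 36, u)}
Natural join on C: {(23, b, n, c, 12, v, 21), (23, b, n, c, 14, p, 17), (23, b, n, c, 14, p, 24), (23, b, y, b, 12, v, 21), (23, b, y, b, 14, p, 17), (23, b, y, b, 14, p, 24), (23, m, r, w, 12, v, 21), (23, m, r, w, 14, p, 17), (23, m, r, w, 14, p, 24), (23, m, y, x, 12, v, 21), (23, m, y, x, 14, p, 17), (23, m, y, x, 14, p, 24)}
σ[D ≠ r]: keep tuples satisfying D ≠ r → {(23, b, n, c, 12, v, 21), (23, b, n, c, 14, p, 17), (23, b, n, c, 14, p, 24), (23, b, y, b, 12, v, 21), (23, b, y, b, 14, p, 17), (23, b, y, b, 14, p, 24), (23, m, y, x, 12, v, 21), (23, m, y, x, 14, p, 17), (23, m, y, x, 14, p, 24)}
σ[D ≠ n]: keep tuples satisfying D ≠ n → {(23, b, y, b, 12, v, 21), (23, b, y, b, 14, p, 17), (23, b, y, b, 14, p, 24), (23, m, y, x, 12, v, 21), (23, m, y, x, 14, p, 17), (23, m, y, x, 14, p, 24)}
π_{B, E} gives {(23, b), (23, x)} (4 duplicate(s) eliminated).

{(23, b), (23, x)}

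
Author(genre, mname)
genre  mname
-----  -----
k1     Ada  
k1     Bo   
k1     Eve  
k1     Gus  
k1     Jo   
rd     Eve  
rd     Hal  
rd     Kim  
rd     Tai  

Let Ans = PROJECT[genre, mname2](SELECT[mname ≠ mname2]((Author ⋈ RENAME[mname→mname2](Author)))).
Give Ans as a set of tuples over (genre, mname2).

ρ[mname→mname2]: schema becomes (genre, mname2); tuples unchanged.
Natural join on genre: {(k1, Ada, Ada), (k1, Ada, Bo), (k1, Ada, Eve), (k1, Ada, Gus), (k1, Ada, Jo), (k1, Bo, Ada), (k1, Bo, Bo), (k1, Bo, Eve), (k1, Bo, Gus), (k1, Bo, Jo), (k1, Eve, Ada), (k1, Eve, Bo), (k1, Eve, Eve), (k1, Eve, Gus), (k1, Eve, Jo), (k1, Gus, Ada), (k1, Gus, Bo), (k1, Gus, Eve), (k1, Gus, Gus), (k1, Gus, Jo), (k1, Jo, Ada), (k1, Jo, Bo), (k1, Jo, Eve), (k1, Jo, Gus), (k1, Jo, Jo), (rd, Eve, Eve), (rd, Eve, Hal), (rd, Eve, Kim), (rd, Eve, Tai), (rd, Hal, Eve), (rd, Hal, Hal), (rd, Hal, Kim), (rd, Hal, Tai), (rd, Kim, Eve), (rd, Kim, Hal), (rd, Kim, Kim), (rd, Kim, Tai), (rd, Tai, Eve), (rd, Tai, Hal), (rd, Tai, Kim), (rd, Tai, Tai)}
σ[mname ≠ mname2]: keep tuples satisfying mname ≠ mname2 → {(k1, Ada, Bo), (k1, Ada, Eve), (k1, Ada, Gus), (k1, Ada, Jo), (k1, Bo, Ada), (k1, Bo, Eve), (k1, Bo, Gus), (k1, Bo, Jo), (k1, Eve, Ada), (k1, Eve, Bo), (k1, Eve, Gus), (k1, Eve, Jo), (k1, Gus, Ada), (k1, Gus, Bo), (k1, Gus, Eve), (k1, Gus, Jo), (k1, Jo, Ada), (k1, Jo, Bo), (k1, Jo, Eve), (k1, Jo, Gus), (rd, Eve, Hal), (rd, Eve, Kim), (rd, Eve, Tai), (rd, Hal, Eve), (rd, Hal, Kim), (rd, Hal, Tai), (rd, Kim, Eve), (rd, Kim, Hal), (rd, Kim, Tai), (rd, Tai, Eve), (rd, Tai, Hal), (rd, Tai, Kim)}
Keep only column(s) genre, mname2 (23 duplicate(s) eliminated): {(k1, Ada), (k1, Bo), (k1, Eve), (k1, Gus), (k1, Jo), (rd, Eve), (rd, Hal), (rd, Kim), (rd, Tai)}

{(k1, Ada), (k1, Bo), (k1, Eve), (k1, Gus), (k1, Jo), (rd, Eve), (rd, Hal), (rd, Kim), (rd, Tai)}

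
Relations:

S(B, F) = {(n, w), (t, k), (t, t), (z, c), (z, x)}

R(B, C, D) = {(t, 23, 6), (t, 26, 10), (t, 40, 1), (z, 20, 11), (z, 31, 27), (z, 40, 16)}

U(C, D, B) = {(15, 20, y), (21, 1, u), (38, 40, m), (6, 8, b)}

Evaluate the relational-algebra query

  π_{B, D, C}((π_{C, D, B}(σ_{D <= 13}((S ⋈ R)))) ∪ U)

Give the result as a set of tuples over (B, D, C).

{(b, 8, 6), (m, 40, 38), (t, 1, 40), (t, 10, 26), (t, 6, 23), (u, 1, 21), (y, 20, 15), (z, 11, 20)}

S ⋈ R (natural join on B): {(t, k, 23, 6), (t, k, 26, 10), (t, k, 40, 1), (t, t, 23, 6), (t, t, 26, 10), (t, t, 40, 1), (z, c, 20, 11), (z, c, 31, 27), (z, c, 40, 16), (z, x, 20, 11), (z, x, 31, 27), (z, x, 40, 16)}
Apply σ_{D <= 13}; surviving tuples: {(t, k, 23, 6), (t, k, 26, 10), (t, k, 40, 1), (t, t, 23, 6), (t, t, 26, 10), (t, t, 40, 1), (z, c, 20, 11), (z, x, 20, 11)}
π_{C, D, B} gives {(20, 11, z), (23, 6, t), (26, 10, t), (40, 1, t)} (4 duplicate(s) eliminated).
Taking the union: {(15, 20, y), (20, 11, z), (21, 1, u), (23, 6, t), (26, 10, t), (38, 40, m), (40, 1, t), (6, 8, b)}
π_{B, D, C} gives {(b, 8, 6), (m, 40, 38), (t, 1, 40), (t, 10, 26), (t, 6, 23), (u, 1, 21), (y, 20, 15), (z, 11, 20)}.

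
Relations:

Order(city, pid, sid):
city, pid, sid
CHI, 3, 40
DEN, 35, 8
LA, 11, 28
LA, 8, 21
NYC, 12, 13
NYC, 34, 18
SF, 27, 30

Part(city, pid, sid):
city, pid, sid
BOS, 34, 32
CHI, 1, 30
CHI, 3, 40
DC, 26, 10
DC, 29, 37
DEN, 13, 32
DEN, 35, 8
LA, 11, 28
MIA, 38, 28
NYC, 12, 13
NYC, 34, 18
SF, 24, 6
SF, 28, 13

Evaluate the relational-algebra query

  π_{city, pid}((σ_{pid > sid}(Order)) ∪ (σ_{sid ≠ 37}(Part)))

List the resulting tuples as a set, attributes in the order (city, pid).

{(BOS, 34), (CHI, 1), (CHI, 3), (DC, 26), (DEN, 13), (DEN, 35), (LA, 11), (MIA, 38), (NYC, 12), (NYC, 34), (SF, 24), (SF, 28)}

Filtering on pid > sid leaves {(DEN, 35, 8), (NYC, 34, 18)}.
Filtering on sid ≠ 37 leaves {(BOS, 34, 32), (CHI, 1, 30), (CHI, 3, 40), (DC, 26, 10), (DEN, 13, 32), (DEN, 35, 8), (LA, 11, 28), (MIA, 38, 28), (NYC, 12, 13), (NYC, 34, 18), (SF, 24, 6), (SF, 28, 13)}.
Union: {(DEN, 35, 8), (NYC, 34, 18)} with {(BOS, 34, 32), (CHI, 1, 30), (CHI, 3, 40), (DC, 26, 10), (DEN, 13, 32), (DEN, 35, 8), (LA, 11, 28), (MIA, 38, 28), (NYC, 12, 13), (NYC, 34, 18), (SF, 24, 6), (SF, 28, 13)} → {(BOS, 34, 32), (CHI, 1, 30), (CHI, 3, 40), (DC, 26, 10), (DEN, 13, 32), (DEN, 35, 8), (LA, 11, 28), (MIA, 38, 28), (NYC, 12, 13), (NYC, 34, 18), (SF, 24, 6), (SF, 28, 13)}
π_{city, pid} gives {(BOS, 34), (CHI, 1), (CHI, 3), (DC, 26), (DEN, 13), (DEN, 35), (LA, 11), (MIA, 38), (NYC, 12), (NYC, 34), (SF, 24), (SF, 28)}.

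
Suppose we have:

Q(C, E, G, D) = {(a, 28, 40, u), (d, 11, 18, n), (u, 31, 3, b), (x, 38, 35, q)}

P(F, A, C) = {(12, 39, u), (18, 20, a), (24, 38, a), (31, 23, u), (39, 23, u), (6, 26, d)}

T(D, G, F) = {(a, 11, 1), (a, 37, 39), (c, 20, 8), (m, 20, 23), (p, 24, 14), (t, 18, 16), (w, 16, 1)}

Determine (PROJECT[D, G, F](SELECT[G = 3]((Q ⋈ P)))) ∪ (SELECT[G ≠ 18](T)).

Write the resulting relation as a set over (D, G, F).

{(a, 11, 1), (a, 37, 39), (b, 3, 12), (b, 3, 31), (b, 3, 39), (c, 20, 8), (m, 20, 23), (p, 24, 14), (w, 16, 1)}

Joining Q and P on C yields {(a, 28, 40, u, 18, 20), (a, 28, 40, u, 24, 38), (d, 11, 18, n, 6, 26), (u, 31, 3, b, 12, 39), (u, 31, 3, b, 31, 23), (u, 31, 3, b, 39, 23)}.
Selection G = 3: {(u, 31, 3, b, 12, 39), (u, 31, 3, b, 31, 23), (u, 31, 3, b, 39, 23)}
Projecting to D, G, F: {(b, 3, 12), (b, 3, 31), (b, 3, 39)}
Selection G ≠ 18: {(a, 11, 1), (a, 37, 39), (c, 20, 8), (m, 20, 23), (p, 24, 14), (w, 16, 1)}
Set union of the two operands is {(a, 11, 1), (a, 37, 39), (b, 3, 12), (b, 3, 31), (b, 3, 39), (c, 20, 8), (m, 20, 23), (p, 24, 14), (w, 16, 1)}.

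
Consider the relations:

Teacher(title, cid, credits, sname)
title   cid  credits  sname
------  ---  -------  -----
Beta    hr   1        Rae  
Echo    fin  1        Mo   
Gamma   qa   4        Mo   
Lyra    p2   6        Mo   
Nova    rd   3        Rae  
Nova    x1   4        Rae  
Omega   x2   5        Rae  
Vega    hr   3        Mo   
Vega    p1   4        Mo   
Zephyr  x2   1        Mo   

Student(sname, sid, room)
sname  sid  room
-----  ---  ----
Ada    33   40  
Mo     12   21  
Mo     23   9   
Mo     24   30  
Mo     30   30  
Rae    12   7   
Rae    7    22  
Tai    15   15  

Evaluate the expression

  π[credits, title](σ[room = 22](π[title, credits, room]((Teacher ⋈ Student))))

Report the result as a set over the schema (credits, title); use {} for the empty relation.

{(1, Beta), (3, Nova), (4, Nova), (5, Omega)}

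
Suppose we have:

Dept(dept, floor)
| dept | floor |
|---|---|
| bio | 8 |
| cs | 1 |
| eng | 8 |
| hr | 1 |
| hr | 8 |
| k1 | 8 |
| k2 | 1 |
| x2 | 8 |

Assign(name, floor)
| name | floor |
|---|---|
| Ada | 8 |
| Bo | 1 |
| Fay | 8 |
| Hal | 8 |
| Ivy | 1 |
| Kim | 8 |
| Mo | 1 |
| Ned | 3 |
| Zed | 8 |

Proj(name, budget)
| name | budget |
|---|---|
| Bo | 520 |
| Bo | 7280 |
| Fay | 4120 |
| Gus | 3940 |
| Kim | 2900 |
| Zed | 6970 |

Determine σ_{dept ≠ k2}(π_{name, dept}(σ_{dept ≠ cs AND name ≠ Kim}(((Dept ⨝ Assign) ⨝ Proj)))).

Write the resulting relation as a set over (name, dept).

{(Bo, hr), (Fay, bio), (Fay, eng), (Fay, hr), (Fay, k1), (Fay, x2), (Zed, bio), (Zed, eng), (Zed, hr), (Zed, k1), (Zed, x2)}

Dept ⋈ Assign (natural join on floor): {(bio, 8, Ada), (bio, 8, Fay), (bio, 8, Hal), (bio, 8, Kim), (bio, 8, Zed), (cs, 1, Bo), (cs, 1, Ivy), (cs, 1, Mo), (eng, 8, Ada), (eng, 8, Fay), (eng, 8, Hal), (eng, 8, Kim), (eng, 8, Zed), (hr, 1, Bo), (hr, 1, Ivy), (hr, 1, Mo), (hr, 8, Ada), (hr, 8, Fay), (hr, 8, Hal), (hr, 8, Kim), (hr, 8, Zed), (k1, 8, Ada), (k1, 8, Fay), (k1, 8, Hal), (k1, 8, Kim), (k1, 8, Zed), (k2, 1, Bo), (k2, 1, Ivy), (k2, 1, Mo), (x2, 8, Ada), (x2, 8, Fay), (x2, 8, Hal), (x2, 8, Kim), (x2, 8, Zed)}
(Dept ⨝ Assign) ⋈ Proj (natural join on name): {(bio, 8, Fay, 4120), (bio, 8, Kim, 2900), (bio, 8, Zed, 6970), (cs, 1, Bo, 520), (cs, 1, Bo, 7280), (eng, 8, Fay, 4120), (eng, 8, Kim, 2900), (eng, 8, Zed, 6970), (hr, 1, Bo, 520), (hr, 1, Bo, 7280), (hr, 8, Fay, 4120), (hr, 8, Kim, 2900), (hr, 8, Zed, 6970), (k1, 8, Fay, 4120), (k1, 8, Kim, 2900), (k1, 8, Zed, 6970), (k2, 1, Bo, 520), (k2, 1, Bo, 7280), (x2, 8, Fay, 4120), (x2, 8, Kim, 2900), (x2, 8, Zed, 6970)}
Selection dept ≠ cs AND name ≠ Kim: {(bio, 8, Fay, 4120), (bio, 8, Zed, 6970), (eng, 8, Fay, 4120), (eng, 8, Zed, 6970), (hr, 1, Bo, 520), (hr, 1, Bo, 7280), (hr, 8, Fay, 4120), (hr, 8, Zed, 6970), (k1, 8, Fay, 4120), (k1, 8, Zed, 6970), (k2, 1, Bo, 520), (k2, 1, Bo, 7280), (x2, 8, Fay, 4120), (x2, 8, Zed, 6970)}
Projecting to name, dept (2 duplicate(s) eliminated): {(Bo, hr), (Bo, k2), (Fay, bio), (Fay, eng), (Fay, hr), (Fay, k1), (Fay, x2), (Zed, bio), (Zed, eng), (Zed, hr), (Zed, k1), (Zed, x2)}
Selection dept ≠ k2: {(Bo, hr), (Fay, bio), (Fay, eng), (Fay, hr), (Fay, k1), (Fay, x2), (Zed, bio), (Zed, eng), (Zed, hr), (Zed, k1), (Zed, x2)}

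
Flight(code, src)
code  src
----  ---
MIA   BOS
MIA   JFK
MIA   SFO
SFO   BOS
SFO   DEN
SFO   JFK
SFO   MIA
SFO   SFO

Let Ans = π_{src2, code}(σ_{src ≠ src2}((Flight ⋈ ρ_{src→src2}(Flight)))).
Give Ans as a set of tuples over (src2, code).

ρ[src→src2]: schema becomes (code, src2); tuples unchanged.
Joining Flight and ρ_{src→src2}(Flight) on code yields {(MIA, BOS, BOS), (MIA, BOS, JFK), (MIA, BOS, SFO), (MIA, JFK, BOS), (MIA, JFK, JFK), (MIA, JFK, SFO), (MIA, SFO, BOS), (MIA, SFO, JFK), (MIA, SFO, SFO), (SFO, BOS, BOS), (SFO, BOS, DEN), (SFO, BOS, JFK), (SFO, BOS, MIA), (SFO, BOS, SFO), (SFO, DEN, BOS), (SFO, DEN, DEN), (SFO, DEN, JFK), (SFO, DEN, MIA), (SFO, DEN, SFO), (SFO, JFK, BOS), (SFO, JFK, DEN), (SFO, JFK, JFK), (SFO, JFK, MIA), (SFO, JFK, SFO), (SFO, MIA, BOS), (SFO, MIA, DEN), (SFO, MIA, JFK), (SFO, MIA, MIA), (SFO, MIA, SFO), (SFO, SFO, BOS), (SFO, SFO, DEN), (SFO, SFO, JFK), (SFO, SFO, MIA), (SFO, SFO, SFO)}.
Selection src ≠ src2: {(MIA, BOS, JFK), (MIA, BOS, SFO), (MIA, JFK, BOS), (MIA, JFK, SFO), (MIA, SFO, BOS), (MIA, SFO, JFK), (SFO, BOS, DEN), (SFO, BOS, JFK), (SFO, BOS, MIA), (SFO, BOS, SFO), (SFO, DEN, BOS), (SFO, DEN, JFK), (SFO, DEN, MIA), (SFO, DEN, SFO), (SFO, JFK, BOS), (SFO, JFK, DEN), (SFO, JFK, MIA), (SFO, JFK, SFO), (SFO, MIA, BOS), (SFO, MIA, DEN), (SFO, MIA, JFK), (SFO, MIA, SFO), (SFO, SFO, BOS), (SFO, SFO, DEN), (SFO, SFO, JFK), (SFO, SFO, MIA)}
π_{src2, code} gives {(BOS, MIA), (BOS, SFO), (DEN, SFO), (JFK, MIA), (JFK, SFO), (MIA, SFO), (SFO, MIA), (SFO, SFO)} (18 duplicate(s) eliminated).

{(BOS, MIA), (BOS, SFO), (DEN, SFO), (JFK, MIA), (JFK, SFO), (MIA, SFO), (SFO, MIA), (SFO, SFO)}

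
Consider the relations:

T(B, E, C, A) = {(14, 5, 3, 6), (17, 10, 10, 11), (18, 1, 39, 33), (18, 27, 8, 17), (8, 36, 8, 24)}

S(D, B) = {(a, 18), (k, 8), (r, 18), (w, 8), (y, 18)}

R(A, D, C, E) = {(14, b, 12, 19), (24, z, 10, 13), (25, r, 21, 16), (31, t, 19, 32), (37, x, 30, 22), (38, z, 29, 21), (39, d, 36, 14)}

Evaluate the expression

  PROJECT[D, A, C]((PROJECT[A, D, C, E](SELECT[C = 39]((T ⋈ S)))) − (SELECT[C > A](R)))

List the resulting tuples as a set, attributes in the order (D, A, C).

Joining T and S on B yields {(18, 1, 39, 33, a), (18, 1, 39, 33, r), (18, 1, 39, 33, y), (18, 27, 8, 17, a), (18, 27, 8, 17, r), (18, 27, 8, 17, y), (8, 36, 8, 24, k), (8, 36, 8, 24, w)}.
Apply σ_{C = 39}; surviving tuples: {(18, 1, 39, 33, a), (18, 1, 39, 33, r), (18, 1, 39, 33, y)}
π[A, D, C, E]: project onto (A, D, C, E) → {(33, a, 39, 1), (33, r, 39, 1), (33, y, 39, 1)}
Apply σ_{C > A}; surviving tuples: {}
Difference: {(33, a, 39, 1), (33, r, 39, 1), (33, y, 39, 1)} with {} → {(33, a, 39, 1), (33, r, 39, 1), (33, y, 39, 1)}
π[D, A, C]: project onto (D, A, C) → {(a, 33, 39), (r, 33, 39), (y, 33, 39)}

{(a, 33, 39), (r, 33, 39), (y, 33, 39)}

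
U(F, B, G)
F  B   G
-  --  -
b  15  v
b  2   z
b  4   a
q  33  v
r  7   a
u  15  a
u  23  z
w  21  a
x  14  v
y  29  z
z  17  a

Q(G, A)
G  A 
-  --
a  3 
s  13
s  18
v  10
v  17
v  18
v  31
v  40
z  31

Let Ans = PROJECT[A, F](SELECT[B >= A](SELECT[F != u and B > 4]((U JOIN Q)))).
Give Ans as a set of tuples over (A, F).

{(10, b), (10, q), (10, x), (17, q), (18, q), (3, r), (3, w), (3, z), (31, q)}

Natural join on G: {(b, 15, v, 10), (b, 15, v, 17), (b, 15, v, 18), (b, 15, v, 31), (b, 15, v, 40), (b, 2, z, 31), (b, 4, a, 3), (q, 33, v, 10), (q, 33, v, 17), (q, 33, v, 18), (q, 33, v, 31), (q, 33, v, 40), (r, 7, a, 3), (u, 15, a, 3), (u, 23, z, 31), (w, 21, a, 3), (x, 14, v, 10), (x, 14, v, 17), (x, 14, v, 18), (x, 14, v, 31), (x, 14, v, 40), (y, 29, z, 31), (z, 17, a, 3)}
σ[F != u and B > 4]: keep tuples satisfying F != u and B > 4 → {(b, 15, v, 10), (b, 15, v, 17), (b, 15, v, 18), (b, 15, v, 31), (b, 15, v, 40), (q, 33, v, 10), (q, 33, v, 17), (q, 33, v, 18), (q, 33, v, 31), (q, 33, v, 40), (r, 7, a, 3), (w, 21, a, 3), (x, 14, v, 10), (x, 14, v, 17), (x, 14, v, 18), (x, 14, v, 31), (x, 14, v, 40), (y, 29, z, 31), (z, 17, a, 3)}
σ[B >= A]: keep tuples satisfying B >= A → {(b, 15, v, 10), (q, 33, v, 10), (q, 33, v, 17), (q, 33, v, 18), (q, 33, v, 31), (r, 7, a, 3), (w, 21, a, 3), (x, 14, v, 10), (z, 17, a, 3)}
Projecting to A, F: {(10, b), (10, q), (10, x), (17, q), (18, q), (3, r), (3, w), (3, z), (31, q)}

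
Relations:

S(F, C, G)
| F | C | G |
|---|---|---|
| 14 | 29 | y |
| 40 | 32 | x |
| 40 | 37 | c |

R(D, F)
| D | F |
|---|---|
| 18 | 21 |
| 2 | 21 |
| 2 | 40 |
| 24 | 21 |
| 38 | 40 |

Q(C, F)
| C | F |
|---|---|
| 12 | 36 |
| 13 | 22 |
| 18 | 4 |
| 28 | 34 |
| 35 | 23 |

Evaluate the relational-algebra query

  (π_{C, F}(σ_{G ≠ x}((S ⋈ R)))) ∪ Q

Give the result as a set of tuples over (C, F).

{(12, 36), (13, 22), (18, 4), (28, 34), (35, 23), (37, 40)}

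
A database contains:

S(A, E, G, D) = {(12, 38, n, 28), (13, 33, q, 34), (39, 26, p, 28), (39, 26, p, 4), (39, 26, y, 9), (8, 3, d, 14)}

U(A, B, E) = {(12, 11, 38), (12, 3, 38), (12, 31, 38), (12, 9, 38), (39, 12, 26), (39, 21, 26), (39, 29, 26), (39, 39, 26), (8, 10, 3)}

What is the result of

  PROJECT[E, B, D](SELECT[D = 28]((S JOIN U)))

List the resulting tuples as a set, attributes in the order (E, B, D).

Natural join on A, E: {(12, 38, n, 28, 11), (12, 38, n, 28, 3), (12, 38, n, 28, 31), (12, 38, n, 28, 9), (39, 26, p, 28, 12), (39, 26, p, 28, 21), (39, 26, p, 28, 29), (39, 26, p, 28, 39), (39, 26, p, 4, 12), (39, 26, p, 4, 21), (39, 26, p, 4, 29), (39, 26, p, 4, 39), (39, 26, y, 9, 12), (39, 26, y, 9, 21), (39, 26, y, 9, 29), (39, 26, y, 9, 39), (8, 3, d, 14, 10)}
Filtering on D = 28 leaves {(12, 38, n, 28, 11), (12, 38, n, 28, 3), (12, 38, n, 28, 31), (12, 38, n, 28, 9), (39, 26, p, 28, 12), (39, 26, p, 28, 21), (39, 26, p, 28, 29), (39, 26, p, 28, 39)}.
π_{E, B, D} gives {(26, 12, 28), (26, 21, 28), (26, 29, 28), (26, 39, 28), (38, 11, 28), (38, 3, 28), (38, 31, 28), (38, 9, 28)}.

{(26, 12, 28), (26, 21, 28), (26, 29, 28), (26, 39, 28), (38, 11, 28), (38, 3, 28), (38, 31, 28), (38, 9, 28)}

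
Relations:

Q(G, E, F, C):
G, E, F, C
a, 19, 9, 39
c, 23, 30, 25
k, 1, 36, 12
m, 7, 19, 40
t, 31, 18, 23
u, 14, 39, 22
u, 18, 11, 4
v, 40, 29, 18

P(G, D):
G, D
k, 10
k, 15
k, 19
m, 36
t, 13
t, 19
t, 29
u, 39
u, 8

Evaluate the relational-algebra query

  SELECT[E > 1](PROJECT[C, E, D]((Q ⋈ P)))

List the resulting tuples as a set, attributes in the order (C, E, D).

Natural join on G: {(k, 1, 36, 12, 10), (k, 1, 36, 12, 15), (k, 1, 36, 12, 19), (m, 7, 19, 40, 36), (t, 31, 18, 23, 13), (t, 31, 18, 23, 19), (t, 31, 18, 23, 29), (u, 14, 39, 22, 39), (u, 14, 39, 22, 8), (u, 18, 11, 4, 39), (u, 18, 11, 4, 8)}
Projecting to C, E, D: {(12, 1, 10), (12, 1, 15), (12, 1, 19), (22, 14, 39), (22, 14, 8), (23, 31, 13), (23, 31, 19), (23, 31, 29), (4, 18, 39), (4, 18, 8), (40, 7, 36)}
Selection E > 1: {(22, 14, 39), (22, 14, 8), (23, 31, 13), (23, 31, 19), (23, 31, 29), (4, 18, 39), (4, 18, 8), (40, 7, 36)}

{(22, 14, 39), (22, 14, 8), (23, 31, 13), (23, 31, 19), (23, 31, 29), (4, 18, 39), (4, 18, 8), (40, 7, 36)}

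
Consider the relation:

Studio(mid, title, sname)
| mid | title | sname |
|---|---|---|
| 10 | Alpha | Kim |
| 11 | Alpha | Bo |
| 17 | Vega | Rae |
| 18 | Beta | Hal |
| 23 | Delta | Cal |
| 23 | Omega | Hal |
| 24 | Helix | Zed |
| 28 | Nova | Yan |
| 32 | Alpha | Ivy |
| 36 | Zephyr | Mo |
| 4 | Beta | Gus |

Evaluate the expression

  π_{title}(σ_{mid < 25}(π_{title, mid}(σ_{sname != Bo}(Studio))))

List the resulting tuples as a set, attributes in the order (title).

{Alpha, Beta, Delta, Helix, Omega, Vega}

Selection sname != Bo: {(10, Alpha, Kim), (17, Vega, Rae), (18, Beta, Hal), (23, Delta, Cal), (23, Omega, Hal), (24, Helix, Zed), (28, Nova, Yan), (32, Alpha, Ivy), (36, Zephyr, Mo), (4, Beta, Gus)}
π_{title, mid} gives {(Alpha, 10), (Alpha, 32), (Beta, 18), (Beta, 4), (Delta, 23), (Helix, 24), (Nova, 28), (Omega, 23), (Vega, 17), (Zephyr, 36)}.
Selection mid < 25: {(Alpha, 10), (Beta, 18), (Beta, 4), (Delta, 23), (Helix, 24), (Omega, 23), (Vega, 17)}
π_{title} gives {Alpha, Beta, Delta, Helix, Omega, Vega} (1 duplicate(s) eliminated).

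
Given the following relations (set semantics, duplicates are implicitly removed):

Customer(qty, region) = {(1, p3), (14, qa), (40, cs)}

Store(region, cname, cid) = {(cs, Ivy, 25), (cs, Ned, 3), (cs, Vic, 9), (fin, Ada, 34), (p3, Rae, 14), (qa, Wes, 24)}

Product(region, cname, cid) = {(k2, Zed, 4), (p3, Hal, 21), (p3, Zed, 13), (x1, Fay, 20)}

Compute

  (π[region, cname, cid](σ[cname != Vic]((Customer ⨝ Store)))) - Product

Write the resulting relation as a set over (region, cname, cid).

Natural join on region: {(1, p3, Rae, 14), (14, qa, Wes, 24), (40, cs, Ivy, 25), (40, cs, Ned, 3), (40, cs, Vic, 9)}
σ[cname != Vic]: keep tuples satisfying cname != Vic → {(1, p3, Rae, 14), (14, qa, Wes, 24), (40, cs, Ivy, 25), (40, cs, Ned, 3)}
Keep only column(s) region, cname, cid: {(cs, Ivy, 25), (cs, Ned, 3), (p3, Rae, 14), (qa, Wes, 24)}
Set difference of the two operands is {(cs, Ivy, 25), (cs, Ned, 3), (p3, Rae, 14), (qa, Wes, 24)}.

{(cs, Ivy, 25), (cs, Ned, 3), (p3, Rae, 14), (qa, Wes, 24)}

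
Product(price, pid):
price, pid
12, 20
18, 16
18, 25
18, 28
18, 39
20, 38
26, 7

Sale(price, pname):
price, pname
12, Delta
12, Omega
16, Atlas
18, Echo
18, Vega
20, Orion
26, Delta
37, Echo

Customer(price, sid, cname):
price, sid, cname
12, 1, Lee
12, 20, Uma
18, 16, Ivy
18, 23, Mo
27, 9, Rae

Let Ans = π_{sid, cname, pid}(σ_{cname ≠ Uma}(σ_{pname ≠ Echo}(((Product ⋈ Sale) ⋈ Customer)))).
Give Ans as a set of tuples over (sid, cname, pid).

{(1, Lee, 20), (16, Ivy, 16), (16, Ivy, 25), (16, Ivy, 28), (16, Ivy, 39), (23, Mo, 16), (23, Mo, 25), (23, Mo, 28), (23, Mo, 39)}

Product ⋈ Sale (natural join on price): {(12, 20, Delta), (12, 20, Omega), (18, 16, Echo), (18, 16, Vega), (18, 25, Echo), (18, 25, Vega), (18, 28, Echo), (18, 28, Vega), (18, 39, Echo), (18, 39, Vega), (20, 38, Orion), (26, 7, Delta)}
(Product ⋈ Sale) ⋈ Customer (natural join on price): {(12, 20, Delta, 1, Lee), (12, 20, Delta, 20, Uma), (12, 20, Omega, 1, Lee), (12, 20, Omega, 20, Uma), (18, 16, Echo, 16, Ivy), (18, 16, Echo, 23, Mo), (18, 16, Vega, 16, Ivy), (18, 16, Vega, 23, Mo), (18, 25, Echo, 16, Ivy), (18, 25, Echo, 23, Mo), (18, 25, Vega, 16, Ivy), (18, 25, Vega, 23, Mo), (18, 28, Echo, 16, Ivy), (18, 28, Echo, 23, Mo), (18, 28, Vega, 16, Ivy), (18, 28, Vega, 23, Mo), (18, 39, Echo, 16, Ivy), (18, 39, Echo, 23, Mo), (18, 39, Vega, 16, Ivy), (18, 39, Vega, 23, Mo)}
Selection pname ≠ Echo: {(12, 20, Delta, 1, Lee), (12, 20, Delta, 20, Uma), (12, 20, Omega, 1, Lee), (12, 20, Omega, 20, Uma), (18, 16, Vega, 16, Ivy), (18, 16, Vega, 23, Mo), (18, 25, Vega, 16, Ivy), (18, 25, Vega, 23, Mo), (18, 28, Vega, 16, Ivy), (18, 28, Vega, 23, Mo), (18, 39, Vega, 16, Ivy), (18, 39, Vega, 23, Mo)}
Selection cname ≠ Uma: {(12, 20, Delta, 1, Lee), (12, 20, Omega, 1, Lee), (18, 16, Vega, 16, Ivy), (18, 16, Vega, 23, Mo), (18, 25, Vega, 16, Ivy), (18, 25, Vega, 23, Mo), (18, 28, Vega, 16, Ivy), (18, 28, Vega, 23, Mo), (18, 39, Vega, 16, Ivy), (18, 39, Vega, 23, Mo)}
π[sid, cname, pid]: project onto (sid, cname, pid) (1 duplicate(s) eliminated) → {(1, Lee, 20), (16, Ivy, 16), (16, Ivy, 25), (16, Ivy, 28), (16, Ivy, 39), (23, Mo, 16), (23, Mo, 25), (23, Mo, 28), (23, Mo, 39)}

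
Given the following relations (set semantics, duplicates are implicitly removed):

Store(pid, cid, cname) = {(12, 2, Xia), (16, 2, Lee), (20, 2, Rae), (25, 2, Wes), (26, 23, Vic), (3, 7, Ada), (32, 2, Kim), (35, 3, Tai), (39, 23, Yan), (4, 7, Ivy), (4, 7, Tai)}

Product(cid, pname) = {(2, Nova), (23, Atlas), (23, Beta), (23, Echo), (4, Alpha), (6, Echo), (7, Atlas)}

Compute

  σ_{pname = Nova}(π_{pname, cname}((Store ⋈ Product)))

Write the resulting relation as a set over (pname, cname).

Natural join on cid: {(12, 2, Xia, Nova), (16, 2, Lee, Nova), (20, 2, Rae, Nova), (25, 2, Wes, Nova), (26, 23, Vic, Atlas), (26, 23, Vic, Beta), (26, 23, Vic, Echo), (3, 7, Ada, Atlas), (32, 2, Kim, Nova), (39, 23, Yan, Atlas), (39, 23, Yan, Beta), (39, 23, Yan, Echo), (4, 7, Ivy, Atlas), (4, 7, Tai, Atlas)}
π[pname, cname]: project onto (pname, cname) → {(Atlas, Ada), (Atlas, Ivy), (Atlas, Tai), (Atlas, Vic), (Atlas, Yan), (Beta, Vic), (Beta, Yan), (Echo, Vic), (Echo, Yan), (Nova, Kim), (Nova, Lee), (Nova, Rae), (Nova, Wes), (Nova, Xia)}
Selection pname = Nova: {(Nova, Kim), (Nova, Lee), (Nova, Rae), (Nova, Wes), (Nova, Xia)}

{(Nova, Kim), (Nova, Lee), (Nova, Rae), (Nova, Wes), (Nova, Xia)}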